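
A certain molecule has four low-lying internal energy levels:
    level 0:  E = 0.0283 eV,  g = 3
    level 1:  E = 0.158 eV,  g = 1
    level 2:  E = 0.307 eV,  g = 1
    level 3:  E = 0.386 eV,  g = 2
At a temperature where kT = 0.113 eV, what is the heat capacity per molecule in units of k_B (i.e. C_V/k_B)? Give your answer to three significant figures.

Eᵢ/kT = 0.25044, 1.3982, 2.7168, 3.4159.
Z = Σ gᵢe^(−Eᵢ/kT) = 3·e^(−0.25044) + 1·e^(−1.3982) + 1·e^(−2.7168) + 2·e^(−3.4159) = 2.3354 + 0.24704 + 0.066086 + 0.065694 = 2.7142.
⟨E⟩ = 0.055549 eV, ⟨E²⟩ = 0.0088623 eV².
C_V/k_B = (⟨E²⟩ − ⟨E⟩²)/(kT)² = (0.0088623 − 0.0030857)/0.012769 = 0.452.

0.452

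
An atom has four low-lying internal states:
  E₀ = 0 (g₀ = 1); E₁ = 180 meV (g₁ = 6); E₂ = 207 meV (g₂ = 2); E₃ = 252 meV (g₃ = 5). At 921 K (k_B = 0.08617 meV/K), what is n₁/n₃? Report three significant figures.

k_BT = 0.08617 × 921 K = 79.363 meV.
n₁/n₃ = (g₁/g₃) exp[−(E₁−E₃)/kT] = (6/5) × exp(−(-72 meV)/(79.363 meV)) = (6/5) × exp(0.90722) = 2.97.

2.97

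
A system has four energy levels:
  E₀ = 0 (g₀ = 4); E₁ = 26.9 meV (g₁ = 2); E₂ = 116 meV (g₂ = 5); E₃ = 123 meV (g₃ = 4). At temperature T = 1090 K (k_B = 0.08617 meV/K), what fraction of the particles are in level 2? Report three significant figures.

k_BT = 0.08617 × 1090 K = 93.925 meV.
Eᵢ/kT = 0, 0.28640, 1.2350, 1.3096.
Z = Σ gᵢe^(−Eᵢ/kT) = 4·e^(−0) + 2·e^(−0.28640) + 5·e^(−1.2350) + 4·e^(−1.3096) = 4.0000 + 1.5019 + 1.4542 + 1.0797 = 8.0358.
P₂ = g₂ e^(−E₂/kT) / Z = 1.4542/8.0358 = 0.181.

0.181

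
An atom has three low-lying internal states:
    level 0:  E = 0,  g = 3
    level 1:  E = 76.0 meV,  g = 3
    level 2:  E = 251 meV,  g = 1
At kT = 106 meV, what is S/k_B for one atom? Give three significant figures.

1.80

Eᵢ/kT = 0, 0.71698, 2.3679.
Z = Σ gᵢe^(−Eᵢ/kT) = 3·e^(−0) + 3·e^(−0.71698) + 1·e^(−2.3679) = 3.0000 + 1.4647 + 0.093677 = 4.5584.
⟨E⟩ = Σ EᵢPᵢ = 29.578 meV.
S/k_B = ln Z + ⟨E⟩/kT = ln(4.5584) + 29.578/106 = 1.5170 + 0.27904 = 1.80.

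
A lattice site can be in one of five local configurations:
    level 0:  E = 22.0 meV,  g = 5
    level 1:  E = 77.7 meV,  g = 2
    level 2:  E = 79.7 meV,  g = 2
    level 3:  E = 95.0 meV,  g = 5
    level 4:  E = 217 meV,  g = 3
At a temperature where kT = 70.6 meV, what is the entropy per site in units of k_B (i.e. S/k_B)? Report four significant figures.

Eᵢ/kT = 0.311615, 1.10057, 1.12890, 1.34561, 3.07365.
Z = Σ gᵢe^(−Eᵢ/kT) = 5·e^(−0.311615) + 2·e^(−1.10057) + 2·e^(−1.12890) + 5·e^(−1.34561) + 3·e^(−3.07365) = 3.66132 + 0.665363 + 0.646778 + 1.30190 + 0.138756 = 6.41412.
⟨E⟩ = Σ EᵢPᵢ = 52.6318 meV.
S/k_B = ln Z + ⟨E⟩/kT = ln(6.41412) + 52.6318/70.6 = 1.85850 + 0.745493 = 2.604.

2.604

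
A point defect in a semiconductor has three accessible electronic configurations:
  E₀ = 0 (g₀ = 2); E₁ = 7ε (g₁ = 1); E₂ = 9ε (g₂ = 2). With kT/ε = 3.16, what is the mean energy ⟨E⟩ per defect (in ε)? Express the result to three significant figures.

Eᵢ/kT = 0, 2.2152, 2.8481.
Z = Σ gᵢe^(−Eᵢ/kT) = 2·e^(−0) + 1·e^(−2.2152) + 2·e^(−2.8481) = 2.0000 + 0.10913 + 0.11591 = 2.2250.
⟨E⟩ = Σ Eᵢ gᵢe^(−Eᵢ/kT) / Z = (0·2.0000 + 7·0.10913 + 9·0.11591) / 2.2250 = 0.812 ε.

0.812 ε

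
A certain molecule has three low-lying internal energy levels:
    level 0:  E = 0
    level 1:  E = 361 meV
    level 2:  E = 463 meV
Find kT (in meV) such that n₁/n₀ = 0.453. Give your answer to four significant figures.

n₁/n₀ = exp[−(E₁−E₀)/kT] = 0.453.
⇒ (E₁−E₀)/kT = ln(1/0.453) = ln(2.20751) = 0.791865.
kT = 361 meV / 0.791865 = 455.9 meV.

455.9 meV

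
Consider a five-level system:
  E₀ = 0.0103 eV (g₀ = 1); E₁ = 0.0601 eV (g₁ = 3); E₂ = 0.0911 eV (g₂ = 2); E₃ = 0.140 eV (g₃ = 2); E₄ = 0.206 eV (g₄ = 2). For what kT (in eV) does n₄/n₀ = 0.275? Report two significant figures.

n₄/n₀ = (g₄/g₀) exp[−(E₄−E₀)/kT] = 0.275.
⇒ (E₄−E₀)/kT = ln((2/1)/0.275) = ln(7.273) = 1.984.
kT = 0.1957 eV / 1.984 = 0.099 eV.

0.099 eV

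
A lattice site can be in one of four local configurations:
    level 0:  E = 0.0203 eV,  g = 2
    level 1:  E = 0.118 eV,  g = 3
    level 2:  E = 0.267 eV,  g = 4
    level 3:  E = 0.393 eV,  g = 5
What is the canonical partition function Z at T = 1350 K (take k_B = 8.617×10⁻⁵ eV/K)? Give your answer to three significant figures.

Z = 3.34

k_BT = 8.617×10⁻⁵ × 1350 K = 0.11633 eV.
Eᵢ/kT = 0.17450, 1.0144, 2.2952, 3.3783.
Z = Σ gᵢe^(−Eᵢ/kT) = 2·e^(−0.17450) + 3·e^(−1.0144) + 4·e^(−2.2952) + 5·e^(−3.3783) = 1.6798 + 1.0879 + 0.40296 + 0.17053 = 3.3412.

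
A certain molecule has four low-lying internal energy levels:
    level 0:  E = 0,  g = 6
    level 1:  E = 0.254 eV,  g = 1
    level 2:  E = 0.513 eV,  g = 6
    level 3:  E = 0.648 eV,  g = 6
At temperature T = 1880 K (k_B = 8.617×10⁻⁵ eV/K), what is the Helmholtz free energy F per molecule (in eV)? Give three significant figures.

-0.305 eV

k_BT = 8.617×10⁻⁵ × 1880 K = 0.16200 eV.
Eᵢ/kT = 0, 1.5679, 3.1667, 4.0000.
Z = Σ gᵢe^(−Eᵢ/kT) = 6·e^(−0) + 1·e^(−1.5679) + 6·e^(−3.1667) + 6·e^(−4.0000) = 6.0000 + 0.20848 + 0.25285 + 0.10989 = 6.5712.
F = −kT ln Z = −0.16200 × ln(6.5712) = −0.16200 × 1.8827 = -0.305 eV.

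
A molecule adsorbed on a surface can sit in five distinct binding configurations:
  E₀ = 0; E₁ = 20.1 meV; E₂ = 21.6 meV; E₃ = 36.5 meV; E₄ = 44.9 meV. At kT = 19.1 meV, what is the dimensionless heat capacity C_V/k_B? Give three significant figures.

Eᵢ/kT = 0, 1.0524, 1.1309, 1.9110, 2.3508.
Z = Σ e^(−Eᵢ/kT) = e^(−0) + e^(−1.0524) + e^(−1.1309) + e^(−1.9110) + e^(−2.3508) = 1.0000 + 0.34910 + 0.32274 + 0.14793 + 0.095293 = 1.9151.
⟨E⟩ = 12.358 meV, ⟨E²⟩ = 355.50 meV².
C_V/k_B = (⟨E²⟩ − ⟨E⟩²)/(kT)² = (355.50 − 152.72)/364.81 = 0.556.

0.556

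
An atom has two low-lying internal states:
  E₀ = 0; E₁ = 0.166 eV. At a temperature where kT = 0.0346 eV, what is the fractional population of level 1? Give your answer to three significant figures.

Eᵢ/kT = 0, 4.7977.
Z = Σ e^(−Eᵢ/kT) = e^(−0) + e^(−4.7977) = 1.0000 + 0.0082487 = 1.0082.
P₁ = e^(−E₁/kT) / Z = 0.0082487/1.0082 = 0.00818.

0.00818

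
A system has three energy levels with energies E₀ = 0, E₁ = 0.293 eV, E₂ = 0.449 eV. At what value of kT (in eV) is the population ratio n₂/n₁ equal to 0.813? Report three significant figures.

0.754 eV

n₂/n₁ = exp[−(E₂−E₁)/kT] = 0.813.
⇒ (E₂−E₁)/kT = ln(1/0.813) = ln(1.2300) = 0.20701.
kT = 0.156 eV / 0.20701 = 0.754 eV.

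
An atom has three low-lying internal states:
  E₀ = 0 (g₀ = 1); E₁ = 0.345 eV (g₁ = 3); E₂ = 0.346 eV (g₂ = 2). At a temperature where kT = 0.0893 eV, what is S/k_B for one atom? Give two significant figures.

Eᵢ/kT = 0, 3.863, 3.875.
Z = Σ gᵢe^(−Eᵢ/kT) = 1·e^(−0) + 3·e^(−3.863) + 2·e^(−3.875) = 1.000 + 0.06301 + 0.04151 = 1.105.
⟨E⟩ = Σ EᵢPᵢ = 0.03267 eV.
S/k_B = ln Z + ⟨E⟩/kT = ln(1.105) + 0.03267/0.0893 = 0.09985 + 0.3658 = 0.47.

0.47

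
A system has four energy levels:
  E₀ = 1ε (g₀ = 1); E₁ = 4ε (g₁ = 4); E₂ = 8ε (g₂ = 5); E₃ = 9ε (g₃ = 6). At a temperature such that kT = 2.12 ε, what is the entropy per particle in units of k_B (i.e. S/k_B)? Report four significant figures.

1.921

Eᵢ/kT = 0.471698, 1.88679, 3.77358, 4.24528.
Z = Σ gᵢe^(−Eᵢ/kT) = 1·e^(−0.471698) + 4·e^(−1.88679) + 5·e^(−3.77358) + 6·e^(−4.24528) = 0.623942 + 0.606230 + 0.114848 + 0.0859903 = 1.43101.
⟨E⟩ = Σ EᵢPᵢ = 3.31344 ε.
S/k_B = ln Z + ⟨E⟩/kT = ln(1.43101) + 3.31344/2.12 = 0.358380 + 1.56294 = 1.921.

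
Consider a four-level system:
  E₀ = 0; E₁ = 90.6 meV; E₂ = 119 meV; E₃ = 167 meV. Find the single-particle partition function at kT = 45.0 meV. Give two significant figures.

Z = 1.2

Eᵢ/kT = 0, 2.013, 2.644, 3.711.
Z = Σ e^(−Eᵢ/kT) = e^(−0) + e^(−2.013) + e^(−2.644) + e^(−3.711) = 1.000 + 0.1336 + 0.07108 + 0.02445 = 1.229.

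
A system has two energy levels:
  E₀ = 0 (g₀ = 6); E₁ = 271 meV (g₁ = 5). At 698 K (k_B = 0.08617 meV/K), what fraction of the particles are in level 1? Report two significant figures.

0.0091

k_BT = 0.08617 × 698 K = 60.15 meV.
Eᵢ/kT = 0, 4.505.
Z = Σ gᵢe^(−Eᵢ/kT) = 6·e^(−0) + 5·e^(−4.505) = 6.000 + 0.05527 = 6.055.
P₁ = g₁ e^(−E₁/kT) / Z = 0.05527/6.055 = 0.0091.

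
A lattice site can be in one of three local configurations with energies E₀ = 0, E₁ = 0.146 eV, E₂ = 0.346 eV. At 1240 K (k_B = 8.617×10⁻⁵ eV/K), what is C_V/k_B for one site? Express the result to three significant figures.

0.551

k_BT = 8.617×10⁻⁵ × 1240 K = 0.10685 eV.
Eᵢ/kT = 0, 1.3664, 3.2382.
Z = Σ e^(−Eᵢ/kT) = e^(−0) + e^(−1.3664) + e^(−3.2382) = 1.0000 + 0.25502 + 0.039234 = 1.2943.
⟨E⟩ = 0.039255 eV, ⟨E²⟩ = 0.0078289 eV².
C_V/k_B = (⟨E²⟩ − ⟨E⟩²)/(kT)² = (0.0078289 − 0.0015410)/0.011417 = 0.551.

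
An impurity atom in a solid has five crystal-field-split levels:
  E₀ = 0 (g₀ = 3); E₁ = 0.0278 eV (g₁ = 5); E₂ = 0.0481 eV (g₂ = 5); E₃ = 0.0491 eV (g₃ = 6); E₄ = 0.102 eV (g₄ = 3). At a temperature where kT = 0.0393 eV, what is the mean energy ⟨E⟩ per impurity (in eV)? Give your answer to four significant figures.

0.02777 eV

Eᵢ/kT = 0, 0.707379, 1.22392, 1.24936, 2.59542.
Z = Σ gᵢe^(−Eᵢ/kT) = 3·e^(−0) + 5·e^(−0.707379) + 5·e^(−1.22392) + 6·e^(−1.24936) + 3·e^(−2.59542) = 3.00000 + 2.46467 + 1.47038 + 1.72013 + 0.223844 = 8.87902.
⟨E⟩ = Σ Eᵢ gᵢe^(−Eᵢ/kT) / Z = (0·3.00000 + 0.0278·2.46467 + 0.0481·1.47038 + 0.0491·1.72013 + 0.102·0.223844) / 8.87902 = 0.02777 eV.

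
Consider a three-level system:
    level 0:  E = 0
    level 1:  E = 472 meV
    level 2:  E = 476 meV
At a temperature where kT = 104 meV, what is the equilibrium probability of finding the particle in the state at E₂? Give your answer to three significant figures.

0.0101

Eᵢ/kT = 0, 4.5385, 4.5769.
Z = Σ e^(−Eᵢ/kT) = e^(−0) + e^(−4.5385) + e^(−4.5769) = 1.0000 + 0.010689 + 0.010287 = 1.0210.
P₂ = e^(−E₂/kT) / Z = 0.010287/1.0210 = 0.0101.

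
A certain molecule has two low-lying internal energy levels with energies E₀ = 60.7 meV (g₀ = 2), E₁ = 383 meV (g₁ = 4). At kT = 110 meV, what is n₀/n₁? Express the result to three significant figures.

n₀/n₁ = (g₀/g₁) exp[−(E₀−E₁)/kT] = (2/4) × exp(−(-322.3 meV)/(110 meV)) = (2/4) × exp(2.9300) = 9.36.

9.36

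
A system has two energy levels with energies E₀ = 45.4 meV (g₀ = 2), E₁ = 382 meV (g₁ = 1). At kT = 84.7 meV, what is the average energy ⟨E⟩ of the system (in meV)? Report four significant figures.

48.53 meV

Eᵢ/kT = 0.536009, 4.51004.
Z = Σ gᵢe^(−Eᵢ/kT) = 2·e^(−0.536009) + 1·e^(−4.51004) = 1.17016 + 0.0109980 = 1.18116.
⟨E⟩ = Σ Eᵢ gᵢe^(−Eᵢ/kT) / Z = (45.4·1.17016 + 382·0.0109980) / 1.18116 = 48.53 meV.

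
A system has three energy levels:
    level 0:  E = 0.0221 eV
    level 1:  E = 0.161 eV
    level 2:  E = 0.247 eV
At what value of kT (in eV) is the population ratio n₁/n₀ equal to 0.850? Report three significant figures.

n₁/n₀ = exp[−(E₁−E₀)/kT] = 0.850.
⇒ (E₁−E₀)/kT = ln(1/0.850) = ln(1.1765) = 0.16254.
kT = 0.1389 eV / 0.16254 = 0.855 eV.

0.855 eV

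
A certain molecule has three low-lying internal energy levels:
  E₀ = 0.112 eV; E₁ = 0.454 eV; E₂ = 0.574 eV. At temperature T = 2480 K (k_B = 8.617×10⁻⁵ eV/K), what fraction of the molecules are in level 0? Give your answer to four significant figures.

0.7593

k_BT = 8.617×10⁻⁵ × 2480 K = 0.213702 eV.
Eᵢ/kT = 0.524094, 2.12445, 2.68598.
Z = Σ e^(−Eᵢ/kT) = e^(−0.524094) + e^(−2.12445) + e^(−2.68598) = 0.592092 + 0.119499 + 0.0681544 = 0.779745.
P₀ = e^(−E₀/kT) / Z = 0.592092/0.779745 = 0.7593.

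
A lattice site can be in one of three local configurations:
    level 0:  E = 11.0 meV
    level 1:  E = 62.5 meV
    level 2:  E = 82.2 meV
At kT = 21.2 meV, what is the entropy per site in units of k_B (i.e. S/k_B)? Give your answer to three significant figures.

0.411

Eᵢ/kT = 0.51887, 2.9481, 3.8774.
Z = Σ e^(−Eᵢ/kT) = e^(−0.51887) + e^(−2.9481) + e^(−3.8774) = 0.59519 + 0.052439 + 0.020705 = 0.66833.
⟨E⟩ = Σ EᵢPᵢ = 17.247 meV.
S/k_B = ln Z + ⟨E⟩/kT = ln(0.66833) + 17.247/21.2 = -0.40297 + 0.81354 = 0.411.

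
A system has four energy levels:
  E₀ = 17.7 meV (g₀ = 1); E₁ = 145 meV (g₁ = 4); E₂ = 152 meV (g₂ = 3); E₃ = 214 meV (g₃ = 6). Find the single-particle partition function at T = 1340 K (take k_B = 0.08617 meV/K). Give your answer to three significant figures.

Z = 3.74

k_BT = 0.08617 × 1340 K = 115.47 meV.
Eᵢ/kT = 0.15329, 1.2557, 1.3164, 1.8533.
Z = Σ gᵢe^(−Eᵢ/kT) = 1·e^(−0.15329) + 4·e^(−1.2557) + 3·e^(−1.3164) + 6·e^(−1.8533) = 0.85788 + 1.1395 + 0.80430 + 0.94031 = 3.7420.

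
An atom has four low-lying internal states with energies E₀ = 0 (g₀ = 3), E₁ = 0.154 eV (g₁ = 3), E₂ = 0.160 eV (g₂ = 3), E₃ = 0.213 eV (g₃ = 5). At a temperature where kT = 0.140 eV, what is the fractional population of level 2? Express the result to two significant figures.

0.16

Eᵢ/kT = 0, 1.100, 1.143, 1.521.
Z = Σ gᵢe^(−Eᵢ/kT) = 3·e^(−0) + 3·e^(−1.100) + 3·e^(−1.143) + 5·e^(−1.521) = 3.000 + 0.9986 + 0.9566 + 1.092 = 6.047.
P₂ = g₂ e^(−E₂/kT) / Z = 0.9566/6.047 = 0.16.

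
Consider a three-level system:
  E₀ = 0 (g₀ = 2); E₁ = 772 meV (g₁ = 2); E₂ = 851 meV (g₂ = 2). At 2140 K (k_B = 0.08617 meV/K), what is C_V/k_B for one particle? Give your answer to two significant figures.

k_BT = 0.08617 × 2140 K = 184.4 meV.
Eᵢ/kT = 0, 4.187, 4.615.
Z = Σ gᵢe^(−Eᵢ/kT) = 2·e^(−0) + 2·e^(−4.187) + 2·e^(−4.615) = 2.000 + 0.03038 + 0.01980 = 2.050.
⟨E⟩ = 19.66 meV, ⟨E²⟩ = 15830 meV².
C_V/k_B = (⟨E²⟩ − ⟨E⟩²)/(kT)² = (15830 − 386.5)/34000 = 0.45.

0.45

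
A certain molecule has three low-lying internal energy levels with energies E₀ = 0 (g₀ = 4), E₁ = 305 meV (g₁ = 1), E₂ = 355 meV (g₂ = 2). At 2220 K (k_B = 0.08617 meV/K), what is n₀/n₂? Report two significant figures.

13

k_BT = 0.08617 × 2220 K = 191.3 meV.
n₀/n₂ = (g₀/g₂) exp[−(E₀−E₂)/kT] = (4/2) × exp(−(-355 meV)/(191.3 meV)) = (4/2) × exp(1.856) = 13.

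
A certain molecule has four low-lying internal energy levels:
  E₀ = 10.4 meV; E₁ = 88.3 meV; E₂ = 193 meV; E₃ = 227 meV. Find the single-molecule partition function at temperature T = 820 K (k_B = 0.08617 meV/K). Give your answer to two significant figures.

k_BT = 0.08617 × 820 K = 70.66 meV.
Eᵢ/kT = 0.1472, 1.250, 2.731, 3.213.
Z = Σ e^(−Eᵢ/kT) = e^(−0.1472) + e^(−1.250) + e^(−2.731) + e^(−3.213) = 0.8631 + 0.2865 + 0.06515 + 0.04024 = 1.255.

Z = 1.3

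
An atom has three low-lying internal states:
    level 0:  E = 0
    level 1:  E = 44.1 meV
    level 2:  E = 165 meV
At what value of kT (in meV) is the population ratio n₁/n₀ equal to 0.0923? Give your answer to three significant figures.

18.5 meV

n₁/n₀ = exp[−(E₁−E₀)/kT] = 0.0923.
⇒ (E₁−E₀)/kT = ln(1/0.0923) = ln(10.834) = 2.3827.
kT = 44.1 meV / 2.3827 = 18.5 meV.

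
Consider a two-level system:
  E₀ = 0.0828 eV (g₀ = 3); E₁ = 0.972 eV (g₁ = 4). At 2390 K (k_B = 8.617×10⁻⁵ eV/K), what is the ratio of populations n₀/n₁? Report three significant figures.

56.3

k_BT = 8.617×10⁻⁵ × 2390 K = 0.20595 eV.
n₀/n₁ = (g₀/g₁) exp[−(E₀−E₁)/kT] = (3/4) × exp(−(-0.8892 eV)/(0.20595 eV)) = (3/4) × exp(4.3176) = 56.3.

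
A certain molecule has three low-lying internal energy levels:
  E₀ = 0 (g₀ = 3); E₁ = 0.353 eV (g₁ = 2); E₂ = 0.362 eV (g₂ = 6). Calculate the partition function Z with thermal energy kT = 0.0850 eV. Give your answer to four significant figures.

Eᵢ/kT = 0, 4.15294, 4.25882.
Z = Σ gᵢe^(−Eᵢ/kT) = 3·e^(−0) + 2·e^(−4.15294) + 6·e^(−4.25882) = 3.00000 + 0.0314363 + 0.0848339 = 3.11627.

Z = 3.116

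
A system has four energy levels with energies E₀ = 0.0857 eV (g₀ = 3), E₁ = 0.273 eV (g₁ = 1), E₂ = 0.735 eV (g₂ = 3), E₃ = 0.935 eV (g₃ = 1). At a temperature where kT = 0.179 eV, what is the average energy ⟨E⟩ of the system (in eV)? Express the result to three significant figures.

0.122 eV

Eᵢ/kT = 0.47877, 1.5251, 4.1061, 5.2235.
Z = Σ gᵢe^(−Eᵢ/kT) = 3·e^(−0.47877) + 1·e^(−1.5251) + 3·e^(−4.1061) + 1·e^(−5.2235) = 1.8586 + 0.21760 + 0.049416 + 0.0053884 = 2.1310.
⟨E⟩ = Σ Eᵢ gᵢe^(−Eᵢ/kT) / Z = (0.0857·1.8586 + 0.273·0.21760 + 0.735·0.049416 + 0.935·0.0053884) / 2.1310 = 0.122 eV.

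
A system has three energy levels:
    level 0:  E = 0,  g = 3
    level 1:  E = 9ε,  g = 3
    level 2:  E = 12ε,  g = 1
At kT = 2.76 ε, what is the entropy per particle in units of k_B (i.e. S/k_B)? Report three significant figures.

1.28

Eᵢ/kT = 0, 3.2609, 4.3478.
Z = Σ gᵢe^(−Eᵢ/kT) = 3·e^(−0) + 3·e^(−3.2609) + 1·e^(−4.3478) = 3.0000 + 0.11506 + 0.012935 = 3.1280.
⟨E⟩ = Σ EᵢPᵢ = 0.38068 ε.
S/k_B = ln Z + ⟨E⟩/kT = ln(3.1280) + 0.38068/2.76 = 1.1404 + 0.13793 = 1.28.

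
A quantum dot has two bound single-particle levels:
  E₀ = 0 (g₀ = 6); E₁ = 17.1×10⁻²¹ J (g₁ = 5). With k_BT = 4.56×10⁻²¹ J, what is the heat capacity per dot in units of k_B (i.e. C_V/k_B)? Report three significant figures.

Eᵢ/kT = 0, 3.7500.
Z = Σ gᵢe^(−Eᵢ/kT) = 6·e^(−0) + 5·e^(−3.7500) = 6.0000 + 0.11759 = 6.1176.
⟨E⟩ = 0.32869, ⟨E²⟩ = 5.6206.
C_V/k_B = (⟨E²⟩ − ⟨E⟩²)/(kT)² = (5.6206 − 0.10804)/20.794 = 0.265.

0.265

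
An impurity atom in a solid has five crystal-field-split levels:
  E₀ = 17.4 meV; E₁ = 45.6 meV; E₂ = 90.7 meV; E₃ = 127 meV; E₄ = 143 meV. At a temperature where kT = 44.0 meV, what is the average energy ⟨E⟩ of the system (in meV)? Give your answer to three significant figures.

Eᵢ/kT = 0.39545, 1.0364, 2.0614, 2.8864, 3.2500.
Z = Σ e^(−Eᵢ/kT) = e^(−0.39545) + e^(−1.0364) + e^(−2.0614) + e^(−2.8864) + e^(−3.2500) = 0.67338 + 0.35473 + 0.12728 + 0.055777 + 0.038774 = 1.2499.
⟨E⟩ = Σ Eᵢ e^(−Eᵢ/kT) / Z = (17.4·0.67338 + 45.6·0.35473 + 90.7·0.12728 + 127·0.055777 + 143·0.038774) / 1.2499 = 41.7 meV.

41.7 meV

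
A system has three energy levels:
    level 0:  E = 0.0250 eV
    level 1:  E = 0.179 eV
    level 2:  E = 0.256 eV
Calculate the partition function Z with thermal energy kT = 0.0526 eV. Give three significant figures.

Z = 0.663

Eᵢ/kT = 0.47529, 3.4030, 4.8669.
Z = Σ e^(−Eᵢ/kT) = e^(−0.47529) + e^(−3.4030) + e^(−4.8669) = 0.62170 + 0.033273 + 0.0076972 = 0.66267.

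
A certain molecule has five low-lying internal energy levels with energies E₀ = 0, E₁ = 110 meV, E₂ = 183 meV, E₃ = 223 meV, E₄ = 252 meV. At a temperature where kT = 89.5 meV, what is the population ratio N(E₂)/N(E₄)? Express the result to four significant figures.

2.162

n₂/n₄ = exp[−(E₂−E₄)/kT] = exp(−(-69 meV)/(89.5 meV)) = exp(0.770950) = 2.162.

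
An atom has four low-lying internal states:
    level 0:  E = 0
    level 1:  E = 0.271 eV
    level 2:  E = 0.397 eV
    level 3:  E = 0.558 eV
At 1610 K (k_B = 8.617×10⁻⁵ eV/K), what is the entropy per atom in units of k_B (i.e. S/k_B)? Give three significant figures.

k_BT = 8.617×10⁻⁵ × 1610 K = 0.13873 eV.
Eᵢ/kT = 0, 1.9534, 2.8617, 4.0222.
Z = Σ e^(−Eᵢ/kT) = e^(−0) + e^(−1.9534) + e^(−2.8617) + e^(−4.0222) = 1.0000 + 0.14179 + 0.057171 + 0.017914 = 1.2169.
⟨E⟩ = Σ EᵢPᵢ = 0.058442 eV.
S/k_B = ln Z + ⟨E⟩/kT = ln(1.2169) + 0.058442/0.13873 = 0.19631 + 0.42126 = 0.618.

0.618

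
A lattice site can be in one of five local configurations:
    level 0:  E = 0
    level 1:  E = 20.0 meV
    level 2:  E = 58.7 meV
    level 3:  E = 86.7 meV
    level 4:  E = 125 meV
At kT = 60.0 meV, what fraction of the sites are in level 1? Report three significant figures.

Eᵢ/kT = 0, 0.33333, 0.97833, 1.4450, 2.0833.
Z = Σ e^(−Eᵢ/kT) = e^(−0) + e^(−0.33333) + e^(−0.97833) + e^(−1.4450) + e^(−2.0833) = 1.0000 + 0.71653 + 0.37594 + 0.23575 + 0.12452 = 2.4527.
P₁ = e^(−E₁/kT) / Z = 0.71653/2.4527 = 0.292.

0.292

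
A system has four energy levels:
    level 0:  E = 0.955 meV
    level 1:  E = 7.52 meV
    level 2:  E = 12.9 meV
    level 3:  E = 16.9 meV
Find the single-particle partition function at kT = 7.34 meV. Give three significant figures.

Z = 1.51

Eᵢ/kT = 0.13011, 1.0245, 1.7575, 2.3025.
Z = Σ e^(−Eᵢ/kT) = e^(−0.13011) + e^(−1.0245) + e^(−1.7575) + e^(−2.3025) = 0.87800 + 0.35898 + 0.17248 + 0.10001 = 1.5095.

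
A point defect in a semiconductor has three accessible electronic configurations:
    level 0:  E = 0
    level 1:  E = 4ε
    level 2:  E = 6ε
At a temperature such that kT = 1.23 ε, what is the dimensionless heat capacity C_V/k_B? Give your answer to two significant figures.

0.54

Eᵢ/kT = 0, 3.252, 4.878.
Z = Σ e^(−Eᵢ/kT) = e^(−0) + e^(−3.252) + e^(−4.878) = 1.000 + 0.03870 + 0.007612 = 1.046.
⟨E⟩ = 0.1917 ε, ⟨E²⟩ = 0.8540 ε².
C_V/k_B = (⟨E²⟩ − ⟨E⟩²)/(kT)² = (0.8540 − 0.03675)/1.513 = 0.54.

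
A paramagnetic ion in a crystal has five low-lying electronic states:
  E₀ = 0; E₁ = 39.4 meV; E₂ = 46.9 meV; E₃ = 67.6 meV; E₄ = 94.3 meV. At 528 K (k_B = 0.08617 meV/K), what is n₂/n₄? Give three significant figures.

k_BT = 0.08617 × 528 K = 45.498 meV.
n₂/n₄ = exp[−(E₂−E₄)/kT] = exp(−(-47.4 meV)/(45.498 meV)) = exp(1.0418) = 2.83.

2.83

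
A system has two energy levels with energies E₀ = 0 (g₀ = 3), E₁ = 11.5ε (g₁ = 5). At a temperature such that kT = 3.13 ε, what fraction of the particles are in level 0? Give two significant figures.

0.96

Eᵢ/kT = 0, 3.674.
Z = Σ gᵢe^(−Eᵢ/kT) = 3·e^(−0) + 5·e^(−3.674) = 3.000 + 0.1269 = 3.127.
P₀ = g₀ e^(−E₀/kT) / Z = 3.000/3.127 = 0.96.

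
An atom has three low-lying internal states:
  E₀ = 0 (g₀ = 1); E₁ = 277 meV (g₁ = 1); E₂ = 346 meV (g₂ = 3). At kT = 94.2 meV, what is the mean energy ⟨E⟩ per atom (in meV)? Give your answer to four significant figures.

36.31 meV

Eᵢ/kT = 0, 2.94055, 3.67304.
Z = Σ gᵢe^(−Eᵢ/kT) = 1·e^(−0) + 1·e^(−2.94055) + 3·e^(−3.67304) = 1.00000 + 0.0528367 + 0.0761974 = 1.12903.
⟨E⟩ = Σ Eᵢ gᵢe^(−Eᵢ/kT) / Z = (0·1.00000 + 277·0.0528367 + 346·0.0761974) / 1.12903 = 36.31 meV.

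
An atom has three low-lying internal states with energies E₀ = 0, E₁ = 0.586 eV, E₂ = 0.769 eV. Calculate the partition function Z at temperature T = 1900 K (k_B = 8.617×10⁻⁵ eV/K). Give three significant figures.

k_BT = 8.617×10⁻⁵ × 1900 K = 0.16372 eV.
Eᵢ/kT = 0, 3.5793, 4.6970.
Z = Σ e^(−Eᵢ/kT) = e^(−0) + e^(−3.5793) + e^(−4.6970) = 1.0000 + 0.027895 + 0.0091226 = 1.0370.

Z = 1.04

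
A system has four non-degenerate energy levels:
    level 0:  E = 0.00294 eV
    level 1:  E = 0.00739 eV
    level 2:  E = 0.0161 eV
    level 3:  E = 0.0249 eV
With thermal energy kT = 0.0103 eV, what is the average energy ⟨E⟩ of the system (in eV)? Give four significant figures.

Eᵢ/kT = 0.285437, 0.717476, 1.56311, 2.41748.
Z = Σ e^(−Eᵢ/kT) = e^(−0.285437) + e^(−0.717476) + e^(−1.56311) + e^(−2.41748) = 0.751686 + 0.487982 + 0.209484 + 0.0891460 = 1.53830.
⟨E⟩ = Σ Eᵢ e^(−Eᵢ/kT) / Z = (0.00294·0.751686 + 0.00739·0.487982 + 0.0161·0.209484 + 0.0249·0.0891460) / 1.53830 = 0.007416 eV.

0.007416 eV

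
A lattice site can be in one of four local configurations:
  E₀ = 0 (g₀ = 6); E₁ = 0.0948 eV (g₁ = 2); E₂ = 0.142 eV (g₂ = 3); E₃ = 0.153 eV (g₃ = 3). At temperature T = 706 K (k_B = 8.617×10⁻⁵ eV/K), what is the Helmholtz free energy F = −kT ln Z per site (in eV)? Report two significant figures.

k_BT = 8.617×10⁻⁵ × 706 K = 0.06084 eV.
Eᵢ/kT = 0, 1.558, 2.334, 2.515.
Z = Σ gᵢe^(−Eᵢ/kT) = 6·e^(−0) + 2·e^(−1.558) + 3·e^(−2.334) + 3·e^(−2.515) = 6.000 + 0.4211 + 0.2907 + 0.2426 = 6.954.
F = −kT ln Z = −0.06084 × ln(6.954) = −0.06084 × 1.939 = -0.12 eV.

-0.12 eV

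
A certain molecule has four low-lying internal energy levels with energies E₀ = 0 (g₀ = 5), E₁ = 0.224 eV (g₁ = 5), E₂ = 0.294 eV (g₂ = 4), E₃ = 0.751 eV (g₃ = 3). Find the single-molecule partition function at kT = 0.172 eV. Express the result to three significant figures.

Z = 7.12

Eᵢ/kT = 0, 1.3023, 1.7093, 4.3663.
Z = Σ gᵢe^(−Eᵢ/kT) = 5·e^(−0) + 5·e^(−1.3023) + 4·e^(−1.7093) + 3·e^(−4.3663) = 5.0000 + 1.3595 + 0.72397 + 0.038094 = 7.1216.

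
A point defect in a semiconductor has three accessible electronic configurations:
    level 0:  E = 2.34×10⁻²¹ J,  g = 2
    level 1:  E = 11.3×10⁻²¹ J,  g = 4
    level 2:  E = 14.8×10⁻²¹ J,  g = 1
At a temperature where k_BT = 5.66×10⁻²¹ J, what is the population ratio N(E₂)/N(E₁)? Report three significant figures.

n₂/n₁ = (g₂/g₁) exp[−(E₂−E₁)/kT] = (1/4) × exp(−(3.5 ×10⁻²¹ J)/(5.66 ×10⁻²¹ J)) = (1/4) × exp(-0.61837) = 0.135.

0.135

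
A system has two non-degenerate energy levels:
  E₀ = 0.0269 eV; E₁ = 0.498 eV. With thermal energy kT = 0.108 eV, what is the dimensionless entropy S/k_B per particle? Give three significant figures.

Eᵢ/kT = 0.24907, 4.6111.
Z = Σ e^(−Eᵢ/kT) = e^(−0.24907) + e^(−4.6111) = 0.77953 + 0.0099409 = 0.78947.
⟨E⟩ = Σ EᵢPᵢ = 0.032832 eV.
S/k_B = ln Z + ⟨E⟩/kT = ln(0.78947) + 0.032832/0.108 = -0.23639 + 0.30400 = 0.0676.

0.0676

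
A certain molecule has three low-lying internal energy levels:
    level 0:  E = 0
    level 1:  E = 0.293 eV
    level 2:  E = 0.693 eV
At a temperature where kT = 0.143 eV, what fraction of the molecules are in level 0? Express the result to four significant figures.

Eᵢ/kT = 0, 2.04895, 4.84615.
Z = Σ e^(−Eᵢ/kT) = e^(−0) + e^(−2.04895) + e^(−4.84615) = 1.00000 + 0.128870 + 0.00785857 = 1.13673.
P₀ = e^(−E₀/kT) / Z = 1.00000/1.13673 = 0.8797.

0.8797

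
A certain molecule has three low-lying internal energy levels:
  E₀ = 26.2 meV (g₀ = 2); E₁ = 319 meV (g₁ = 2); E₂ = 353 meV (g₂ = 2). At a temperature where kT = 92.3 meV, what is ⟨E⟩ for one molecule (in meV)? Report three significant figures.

46.5 meV

Eᵢ/kT = 0.28386, 3.4561, 3.8245.
Z = Σ gᵢe^(−Eᵢ/kT) = 2·e^(−0.28386) + 2·e^(−3.4561) + 2·e^(−3.8245) = 1.5057 + 0.063105 + 0.043659 = 1.6125.
⟨E⟩ = Σ Eᵢ gᵢe^(−Eᵢ/kT) / Z = (26.2·1.5057 + 319·0.063105 + 353·0.043659) / 1.6125 = 46.5 meV.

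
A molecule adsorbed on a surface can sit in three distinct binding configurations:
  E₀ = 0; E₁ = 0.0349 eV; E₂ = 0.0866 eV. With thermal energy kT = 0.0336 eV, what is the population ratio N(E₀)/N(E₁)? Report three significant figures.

2.83

n₀/n₁ = exp[−(E₀−E₁)/kT] = exp(−(-0.0349 eV)/(0.0336 eV)) = exp(1.0387) = 2.83.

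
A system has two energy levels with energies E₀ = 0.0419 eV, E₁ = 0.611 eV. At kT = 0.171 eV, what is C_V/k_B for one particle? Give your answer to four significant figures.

0.3702

Eᵢ/kT = 0.245029, 3.57310.
Z = Σ e^(−Eᵢ/kT) = e^(−0.245029) + e^(−3.57310) = 0.782682 + 0.0280687 = 0.810751.
⟨E⟩ = 0.0616026 eV, ⟨E²⟩ = 0.0146194 eV².
C_V/k_B = (⟨E²⟩ − ⟨E⟩²)/(kT)² = (0.0146194 − 0.00379488)/0.0292410 = 0.3702.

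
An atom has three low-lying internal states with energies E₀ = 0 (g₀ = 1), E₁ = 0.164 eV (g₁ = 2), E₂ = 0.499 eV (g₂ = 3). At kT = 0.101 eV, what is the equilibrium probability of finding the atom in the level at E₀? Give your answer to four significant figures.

0.7063

Eᵢ/kT = 0, 1.62376, 4.94059.
Z = Σ gᵢe^(−Eᵢ/kT) = 1·e^(−0) + 2·e^(−1.62376) + 3·e^(−4.94059) = 1.00000 + 0.394312 + 0.0214511 = 1.41576.
P₀ = g₀ e^(−E₀/kT) / Z = 1.00000/1.41576 = 0.7063.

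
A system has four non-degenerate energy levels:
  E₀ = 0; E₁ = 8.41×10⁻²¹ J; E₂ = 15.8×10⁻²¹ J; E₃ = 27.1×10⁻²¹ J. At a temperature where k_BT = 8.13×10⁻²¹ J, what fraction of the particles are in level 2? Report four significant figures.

Eᵢ/kT = 0, 1.03444, 1.94342, 3.33333.
Z = Σ e^(−Eᵢ/kT) = e^(−0) + e^(−1.03444) + e^(−1.94342) + e^(−3.33333) = 1.00000 + 0.355425 + 0.143213 + 0.0356741 = 1.53431.
P₂ = e^(−E₂/kT) / Z = 0.143213/1.53431 = 0.09334.

0.09334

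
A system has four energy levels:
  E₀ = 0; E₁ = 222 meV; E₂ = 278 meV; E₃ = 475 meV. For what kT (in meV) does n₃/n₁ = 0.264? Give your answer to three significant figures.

190 meV

n₃/n₁ = exp[−(E₃−E₁)/kT] = 0.264.
⇒ (E₃−E₁)/kT = ln(1/0.264) = ln(3.7879) = 1.3318.
kT = 253 meV / 1.3318 = 190 meV.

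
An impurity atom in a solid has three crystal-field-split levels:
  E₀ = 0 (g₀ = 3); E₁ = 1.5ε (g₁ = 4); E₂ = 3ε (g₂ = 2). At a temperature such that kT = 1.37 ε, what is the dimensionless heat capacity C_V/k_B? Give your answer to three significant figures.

Eᵢ/kT = 0, 1.0949, 2.1898.
Z = Σ gᵢe^(−Eᵢ/kT) = 3·e^(−0) + 4·e^(−1.0949) + 2·e^(−2.1898) = 3.0000 + 1.3383 + 0.22388 = 4.5622.
⟨E⟩ = 0.58724 ε, ⟨E²⟩ = 1.1017 ε².
C_V/k_B = (⟨E²⟩ − ⟨E⟩²)/(kT)² = (1.1017 − 0.34485)/1.8769 = 0.403.

0.403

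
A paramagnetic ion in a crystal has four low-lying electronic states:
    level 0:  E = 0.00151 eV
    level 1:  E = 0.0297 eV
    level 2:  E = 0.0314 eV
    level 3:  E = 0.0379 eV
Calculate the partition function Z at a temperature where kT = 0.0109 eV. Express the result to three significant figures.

Eᵢ/kT = 0.13853, 2.7248, 2.8807, 3.4771.
Z = Σ e^(−Eᵢ/kT) = e^(−0.13853) + e^(−2.7248) + e^(−2.8807) + e^(−3.4771) = 0.87064 + 0.065559 + 0.056095 + 0.030897 = 1.0232.

Z = 1.02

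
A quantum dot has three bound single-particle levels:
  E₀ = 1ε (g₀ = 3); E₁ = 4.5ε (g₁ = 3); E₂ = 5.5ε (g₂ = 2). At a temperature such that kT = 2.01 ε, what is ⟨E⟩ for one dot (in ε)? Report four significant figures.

1.749 ε

Eᵢ/kT = 0.497512, 2.23881, 2.73632.
Z = Σ gᵢe^(−Eᵢ/kT) = 3·e^(−0.497512) + 3·e^(−2.23881) + 2·e^(−2.73632) = 1.82412 + 0.319756 + 0.129617 = 2.27349.
⟨E⟩ = Σ Eᵢ gᵢe^(−Eᵢ/kT) / Z = (1·1.82412 + 4.5·0.319756 + 5.5·0.129617) / 2.27349 = 1.749 ε.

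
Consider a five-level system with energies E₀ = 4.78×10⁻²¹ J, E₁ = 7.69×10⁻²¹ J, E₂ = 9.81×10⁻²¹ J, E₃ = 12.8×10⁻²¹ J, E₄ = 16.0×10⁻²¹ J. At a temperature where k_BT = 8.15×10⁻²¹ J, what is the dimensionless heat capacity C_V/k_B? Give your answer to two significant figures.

Eᵢ/kT = 0.5865, 0.9436, 1.204, 1.571, 1.963.
Z = Σ e^(−Eᵢ/kT) = e^(−0.5865) + e^(−0.9436) + e^(−1.204) + e^(−1.571) + e^(−1.963) = 0.5563 + 0.3892 + 0.3000 + 0.2078 + 0.1404 = 1.594.
⟨E⟩ = 8.470, ⟨E²⟩ = 84.43.
C_V/k_B = (⟨E²⟩ − ⟨E⟩²)/(kT)² = (84.43 − 71.74)/66.42 = 0.19.

0.19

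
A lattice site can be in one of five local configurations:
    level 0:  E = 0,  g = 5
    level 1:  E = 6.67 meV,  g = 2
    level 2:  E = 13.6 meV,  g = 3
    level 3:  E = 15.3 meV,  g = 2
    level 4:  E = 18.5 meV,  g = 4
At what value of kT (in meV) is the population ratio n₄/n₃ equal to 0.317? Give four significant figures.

n₄/n₃ = (g₄/g₃) exp[−(E₄−E₃)/kT] = 0.317.
⇒ (E₄−E₃)/kT = ln((4/2)/0.317) = ln(6.30915) = 1.84200.
kT = 3.2 meV / 1.84200 = 1.737 meV.

1.737 meV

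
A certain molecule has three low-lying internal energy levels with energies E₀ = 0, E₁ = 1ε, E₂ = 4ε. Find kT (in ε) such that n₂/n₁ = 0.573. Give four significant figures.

5.387 ε

n₂/n₁ = exp[−(E₂−E₁)/kT] = 0.573.
⇒ (E₂−E₁)/kT = ln(1/0.573) = ln(1.74520) = 0.556869.
kT = 3ε / 0.556869 = 5.387 ε.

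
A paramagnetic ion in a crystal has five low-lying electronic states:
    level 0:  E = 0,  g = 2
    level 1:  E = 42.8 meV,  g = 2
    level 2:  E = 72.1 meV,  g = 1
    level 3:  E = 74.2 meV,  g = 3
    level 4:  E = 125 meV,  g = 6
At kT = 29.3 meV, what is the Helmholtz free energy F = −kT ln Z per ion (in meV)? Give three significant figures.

Eᵢ/kT = 0, 1.4608, 2.4608, 2.5324, 4.2662.
Z = Σ gᵢe^(−Eᵢ/kT) = 2·e^(−0) + 2·e^(−1.4608) + 1·e^(−2.4608) + 3·e^(−2.5324) + 6·e^(−4.2662) = 2.0000 + 0.46410 + 0.085367 + 0.23840 + 0.084210 = 2.8721.
F = −kT ln Z = −29.3 × ln(2.8721) = −29.3 × 1.0550 = -30.9 meV.

-30.9 meV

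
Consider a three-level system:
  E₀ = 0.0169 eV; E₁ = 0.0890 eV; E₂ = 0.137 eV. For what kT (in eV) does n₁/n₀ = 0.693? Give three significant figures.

0.197 eV

n₁/n₀ = exp[−(E₁−E₀)/kT] = 0.693.
⇒ (E₁−E₀)/kT = ln(1/0.693) = ln(1.4430) = 0.36672.
kT = 0.0721 eV / 0.36672 = 0.197 eV.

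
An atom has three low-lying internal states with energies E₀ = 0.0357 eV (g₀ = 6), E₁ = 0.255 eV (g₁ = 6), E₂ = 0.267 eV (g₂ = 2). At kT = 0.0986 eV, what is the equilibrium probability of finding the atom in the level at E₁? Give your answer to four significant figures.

Eᵢ/kT = 0.362069, 2.58621, 2.70791.
Z = Σ gᵢe^(−Eᵢ/kT) = 6·e^(−0.362069) + 6·e^(−2.58621) + 2·e^(−2.70791) = 4.17741 + 0.451829 + 0.133352 = 4.76259.
P₁ = g₁ e^(−E₁/kT) / Z = 0.451829/4.76259 = 0.09487.

0.09487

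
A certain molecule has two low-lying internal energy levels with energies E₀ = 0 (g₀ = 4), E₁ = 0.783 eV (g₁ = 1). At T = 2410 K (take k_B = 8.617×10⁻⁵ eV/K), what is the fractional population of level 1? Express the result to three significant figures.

0.00573

k_BT = 8.617×10⁻⁵ × 2410 K = 0.20767 eV.
Eᵢ/kT = 0, 3.7704.
Z = Σ gᵢe^(−Eᵢ/kT) = 4·e^(−0) + 1·e^(−3.7704) = 4.0000 + 0.023043 = 4.0230.
P₁ = g₁ e^(−E₁/kT) / Z = 0.023043/4.0230 = 0.00573.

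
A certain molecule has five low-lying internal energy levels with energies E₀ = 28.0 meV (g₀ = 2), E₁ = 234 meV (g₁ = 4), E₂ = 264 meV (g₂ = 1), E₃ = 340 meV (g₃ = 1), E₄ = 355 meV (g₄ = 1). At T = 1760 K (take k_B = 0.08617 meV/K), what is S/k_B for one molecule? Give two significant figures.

k_BT = 0.08617 × 1760 K = 151.7 meV.
Eᵢ/kT = 0.1846, 1.543, 1.740, 2.241, 2.340.
Z = Σ gᵢe^(−Eᵢ/kT) = 2·e^(−0.1846) + 4·e^(−1.543) + 1·e^(−1.740) + 1·e^(−2.241) + 1·e^(−2.340) = 1.663 + 0.8550 + 0.1755 + 0.1064 + 0.09633 = 2.896.
⟨E⟩ = Σ EᵢPᵢ = 125.5 meV.
S/k_B = ln Z + ⟨E⟩/kT = ln(2.896) + 125.5/151.7 = 1.063 + 0.8273 = 1.9.

1.9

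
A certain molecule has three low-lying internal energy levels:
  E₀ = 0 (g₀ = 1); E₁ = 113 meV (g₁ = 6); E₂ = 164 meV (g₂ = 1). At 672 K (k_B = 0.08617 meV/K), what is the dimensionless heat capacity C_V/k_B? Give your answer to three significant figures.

k_BT = 0.08617 × 672 K = 57.906 meV.
Eᵢ/kT = 0, 1.9514, 2.8322.
Z = Σ gᵢe^(−Eᵢ/kT) = 1·e^(−0) + 6·e^(−1.9514) + 1·e^(−2.8322) = 1.0000 + 0.85245 + 0.058883 = 1.9113.
⟨E⟩ = 55.451 meV, ⟨E²⟩ = 6523.6 meV².
C_V/k_B = (⟨E²⟩ − ⟨E⟩²)/(kT)² = (6523.6 − 3074.8)/3353.1 = 1.03.

1.03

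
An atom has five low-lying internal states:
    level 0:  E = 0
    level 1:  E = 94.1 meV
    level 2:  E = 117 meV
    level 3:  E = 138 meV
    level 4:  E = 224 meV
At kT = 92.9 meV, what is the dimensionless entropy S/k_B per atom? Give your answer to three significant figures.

Eᵢ/kT = 0, 1.0129, 1.2594, 1.4855, 2.4112.
Z = Σ e^(−Eᵢ/kT) = e^(−0) + e^(−1.0129) + e^(−1.2594) + e^(−1.4855) + e^(−2.4112) = 1.0000 + 0.36316 + 0.28382 + 0.22639 + 0.089708 = 1.9631.
⟨E⟩ = Σ EᵢPᵢ = 60.474 meV.
S/k_B = ln Z + ⟨E⟩/kT = ln(1.9631) + 60.474/92.9 = 0.67452 + 0.65096 = 1.33.

1.33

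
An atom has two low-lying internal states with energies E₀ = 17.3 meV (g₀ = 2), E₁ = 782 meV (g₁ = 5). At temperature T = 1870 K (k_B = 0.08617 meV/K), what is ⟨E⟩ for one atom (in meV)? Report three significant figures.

k_BT = 0.08617 × 1870 K = 161.14 meV.
Eᵢ/kT = 0.10736, 4.8529.
Z = Σ gᵢe^(−Eᵢ/kT) = 2·e^(−0.10736) + 5·e^(−4.8529) = 1.7964 + 0.039029 = 1.8354.
⟨E⟩ = Σ Eᵢ gᵢe^(−Eᵢ/kT) / Z = (17.3·1.7964 + 782·0.039029) / 1.8354 = 33.6 meV.

33.6 meV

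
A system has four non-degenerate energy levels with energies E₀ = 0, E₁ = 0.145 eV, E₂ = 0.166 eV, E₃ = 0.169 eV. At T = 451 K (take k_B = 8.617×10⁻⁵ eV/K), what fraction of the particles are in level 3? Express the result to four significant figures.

0.01230

k_BT = 8.617×10⁻⁵ × 451 K = 0.0388627 eV.
Eᵢ/kT = 0, 3.73108, 4.27145, 4.34864.
Z = Σ e^(−Eᵢ/kT) = e^(−0) + e^(−3.73108) + e^(−4.27145) + e^(−4.34864) = 1.00000 + 0.0239669 + 0.0139615 + 0.0129244 = 1.05085.
P₃ = e^(−E₃/kT) / Z = 0.0129244/1.05085 = 0.01230.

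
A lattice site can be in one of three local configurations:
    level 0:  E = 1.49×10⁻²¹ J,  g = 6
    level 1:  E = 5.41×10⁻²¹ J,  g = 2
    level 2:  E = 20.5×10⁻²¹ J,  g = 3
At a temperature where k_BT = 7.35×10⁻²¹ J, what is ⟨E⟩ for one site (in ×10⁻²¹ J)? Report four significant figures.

2.692 ×10⁻²¹ J

Eᵢ/kT = 0.202721, 0.736054, 2.78912.
Z = Σ gᵢe^(−Eᵢ/kT) = 6·e^(−0.202721) + 2·e^(−0.736054) + 3·e^(−2.78912) = 4.89904 + 0.958001 + 0.184426 = 6.04147.
⟨E⟩ = Σ Eᵢ gᵢe^(−Eᵢ/kT) / Z = (1.49·4.89904 + 5.41·0.958001 + 20.5·0.184426) / 6.04147 = 2.692 ×10⁻²¹ J.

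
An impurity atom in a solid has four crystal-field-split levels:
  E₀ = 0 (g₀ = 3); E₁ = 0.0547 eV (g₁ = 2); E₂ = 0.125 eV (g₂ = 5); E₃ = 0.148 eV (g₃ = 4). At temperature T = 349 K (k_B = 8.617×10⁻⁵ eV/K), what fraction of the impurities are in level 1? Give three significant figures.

k_BT = 8.617×10⁻⁵ × 349 K = 0.030073 eV.
Eᵢ/kT = 0, 1.8189, 4.1566, 4.9214.
Z = Σ gᵢe^(−Eᵢ/kT) = 3·e^(−0) + 2·e^(−1.8189) + 5·e^(−4.1566) + 4·e^(−4.9214) = 3.0000 + 0.32441 + 0.078304 + 0.029156 = 3.4319.
P₁ = g₁ e^(−E₁/kT) / Z = 0.32441/3.4319 = 0.0945.

0.0945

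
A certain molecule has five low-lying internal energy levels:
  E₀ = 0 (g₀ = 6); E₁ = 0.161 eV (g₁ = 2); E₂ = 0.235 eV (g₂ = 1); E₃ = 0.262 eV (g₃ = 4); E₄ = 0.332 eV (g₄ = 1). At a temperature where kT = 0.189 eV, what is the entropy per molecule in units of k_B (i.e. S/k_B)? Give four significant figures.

Eᵢ/kT = 0, 0.851852, 1.24339, 1.38624, 1.75661.
Z = Σ gᵢe^(−Eᵢ/kT) = 6·e^(−0) + 2·e^(−0.851852) + 1·e^(−1.24339) + 4·e^(−1.38624) + 1·e^(−1.75661) = 6.00000 + 0.853248 + 0.288405 + 1.00005 + 0.172629 = 8.31433.
⟨E⟩ = Σ EᵢPᵢ = 0.0630807 eV.
S/k_B = ln Z + ⟨E⟩/kT = ln(8.31433) + 0.0630807/0.189 = 2.11798 + 0.333760 = 2.452.

2.452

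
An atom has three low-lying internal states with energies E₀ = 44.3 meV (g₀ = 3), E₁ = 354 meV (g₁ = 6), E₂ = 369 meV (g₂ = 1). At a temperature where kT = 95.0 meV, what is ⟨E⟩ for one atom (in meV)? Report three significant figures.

Eᵢ/kT = 0.46632, 3.7263, 3.8842.
Z = Σ gᵢe^(−Eᵢ/kT) = 3·e^(−0.46632) + 6·e^(−3.7263) + 1·e^(−3.8842) = 1.8819 + 0.14449 + 0.020564 = 2.0470.
⟨E⟩ = Σ Eᵢ gᵢe^(−Eᵢ/kT) / Z = (44.3·1.8819 + 354·0.14449 + 369·0.020564) / 2.0470 = 69.4 meV.

69.4 meV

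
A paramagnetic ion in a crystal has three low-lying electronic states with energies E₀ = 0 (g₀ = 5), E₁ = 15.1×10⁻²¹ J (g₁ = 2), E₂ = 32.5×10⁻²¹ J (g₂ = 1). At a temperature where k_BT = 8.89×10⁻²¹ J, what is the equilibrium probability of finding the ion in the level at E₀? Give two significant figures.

0.93

Eᵢ/kT = 0, 1.699, 3.656.
Z = Σ gᵢe^(−Eᵢ/kT) = 5·e^(−0) + 2·e^(−1.699) + 1·e^(−3.656) = 5.000 + 0.3657 + 0.02584 = 5.392.
P₀ = g₀ e^(−E₀/kT) / Z = 5.000/5.392 = 0.93.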